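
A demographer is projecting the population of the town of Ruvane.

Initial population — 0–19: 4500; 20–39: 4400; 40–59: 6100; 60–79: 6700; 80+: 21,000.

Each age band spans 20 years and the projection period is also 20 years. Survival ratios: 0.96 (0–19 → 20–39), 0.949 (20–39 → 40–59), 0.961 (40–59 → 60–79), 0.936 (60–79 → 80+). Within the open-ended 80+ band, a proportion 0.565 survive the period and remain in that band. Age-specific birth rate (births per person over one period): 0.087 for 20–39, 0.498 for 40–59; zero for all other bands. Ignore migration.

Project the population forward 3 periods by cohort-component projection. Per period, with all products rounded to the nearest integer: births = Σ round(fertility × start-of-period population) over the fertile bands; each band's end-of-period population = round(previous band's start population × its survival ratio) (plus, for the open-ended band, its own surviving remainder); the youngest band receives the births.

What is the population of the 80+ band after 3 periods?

Period 1:
Births: 4400 * 0.087 = 383  |  6100 * 0.498 = 3038 — total 3421
20–39: 4500 * 0.96 = 4320
40–59: 4400 * 0.949 = 4176
60–79: 6100 * 0.961 = 5862
80+: 6700 * 0.936 + 21000 * 0.565 = 6271 + 11865 = 18136
Giving 3421 / 4320 / 4176 / 5862 / 18136.
Period 2:
Births: 4320 * 0.087 = 376  |  4176 * 0.498 = 2080 — total 2456
20–39: 3421 * 0.96 = 3284
40–59: 4320 * 0.949 = 4100
60–79: 4176 * 0.961 = 4013
80+: 5862 * 0.936 + 18136 * 0.565 = 5487 + 10247 = 15734
Giving 2456 / 3284 / 4100 / 4013 / 15734.
Period 3:
Births: 3284 * 0.087 = 286  |  4100 * 0.498 = 2042 — total 2328
20–39: 2456 * 0.96 = 2358
40–59: 3284 * 0.949 = 3117
60–79: 4100 * 0.961 = 3940
80+: 4013 * 0.936 + 15734 * 0.565 = 3756 + 8890 = 12646
Giving 2328 / 2358 / 3117 / 3940 / 12646.

12646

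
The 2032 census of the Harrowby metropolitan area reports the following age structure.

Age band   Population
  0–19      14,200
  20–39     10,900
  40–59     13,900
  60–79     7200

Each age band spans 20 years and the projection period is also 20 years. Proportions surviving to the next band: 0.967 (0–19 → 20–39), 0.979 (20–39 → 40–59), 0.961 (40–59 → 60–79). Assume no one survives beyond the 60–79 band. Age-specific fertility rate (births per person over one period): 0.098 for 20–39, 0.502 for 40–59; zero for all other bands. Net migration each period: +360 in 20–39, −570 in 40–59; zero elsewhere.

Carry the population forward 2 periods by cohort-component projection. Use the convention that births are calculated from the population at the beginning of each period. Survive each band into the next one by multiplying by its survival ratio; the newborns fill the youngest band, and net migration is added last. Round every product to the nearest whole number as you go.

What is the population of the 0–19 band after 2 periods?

After projecting period 1:
Births: 10900 × 0.098 = 1068, 13900 × 0.502 = 6978 → total 8046
20–39: 14200 × 0.967 = 13731
40–59: 10900 × 0.979 = 10671
60–79: 13900 × 0.961 = 13358
Net migration: 20–39 + 360 → 14091; 40–59 − 570 → 10101
Giving 8046 / 14091 / 10101 / 13358.
After projecting period 2:
Births: 14091 × 0.098 = 1381, 10101 × 0.502 = 5071 → total 6452
20–39: 8046 × 0.967 = 7780
40–59: 14091 × 0.979 = 13795
60–79: 10101 × 0.961 = 9707
Net migration: 20–39 + 360 → 8140; 40–59 − 570 → 13225
Giving 6452 / 8140 / 13225 / 9707.

6452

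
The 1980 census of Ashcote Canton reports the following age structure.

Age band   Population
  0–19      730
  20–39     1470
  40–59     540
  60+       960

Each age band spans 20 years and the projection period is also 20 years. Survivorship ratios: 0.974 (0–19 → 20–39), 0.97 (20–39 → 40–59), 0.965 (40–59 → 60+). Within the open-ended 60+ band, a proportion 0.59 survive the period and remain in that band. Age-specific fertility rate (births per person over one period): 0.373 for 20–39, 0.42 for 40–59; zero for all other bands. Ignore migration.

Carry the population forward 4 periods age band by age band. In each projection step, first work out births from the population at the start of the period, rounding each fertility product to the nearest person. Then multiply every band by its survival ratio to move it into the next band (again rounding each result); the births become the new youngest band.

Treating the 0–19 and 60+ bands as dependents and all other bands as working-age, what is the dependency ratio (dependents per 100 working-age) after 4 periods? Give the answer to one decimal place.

176.3

Period 1:
Births: 1470 * 0.373 = 548 ; 540 * 0.42 = 227 → 775
20–39: 730 * 0.974 = 711
40–59: 1470 * 0.97 = 1426
60+: 540 * 0.965 + 960 * 0.59 = 521 + 566 = 1087
Population now: 0–19=775, 20–39=711, 40–59=1426, 60+=1087
Period 2:
Births: 711 * 0.373 = 265 ; 1426 * 0.42 = 599 → 864
20–39: 775 * 0.974 = 755
40–59: 711 * 0.97 = 690
60+: 1426 * 0.965 + 1087 * 0.59 = 1376 + 641 = 2017
Population now: 0–19=864, 20–39=755, 40–59=690, 60+=2017
Period 3:
Births: 755 * 0.373 = 282 ; 690 * 0.42 = 290 → 572
20–39: 864 * 0.974 = 842
40–59: 755 * 0.97 = 732
60+: 690 * 0.965 + 2017 * 0.59 = 666 + 1190 = 1856
Population now: 0–19=572, 20–39=842, 40–59=732, 60+=1856
Period 4:
Births: 842 * 0.373 = 314 ; 732 * 0.42 = 307 → 621
20–39: 572 * 0.974 = 557
40–59: 842 * 0.97 = 817
60+: 732 * 0.965 + 1856 * 0.59 = 706 + 1095 = 1801
Population now: 0–19=621, 20–39=557, 40–59=817, 60+=1801
Dependents (band 0–19 + band 60+) = 621 + 1801 = 2422; working-age = 1374; ratio = 2422/1374 × 100 = 176.3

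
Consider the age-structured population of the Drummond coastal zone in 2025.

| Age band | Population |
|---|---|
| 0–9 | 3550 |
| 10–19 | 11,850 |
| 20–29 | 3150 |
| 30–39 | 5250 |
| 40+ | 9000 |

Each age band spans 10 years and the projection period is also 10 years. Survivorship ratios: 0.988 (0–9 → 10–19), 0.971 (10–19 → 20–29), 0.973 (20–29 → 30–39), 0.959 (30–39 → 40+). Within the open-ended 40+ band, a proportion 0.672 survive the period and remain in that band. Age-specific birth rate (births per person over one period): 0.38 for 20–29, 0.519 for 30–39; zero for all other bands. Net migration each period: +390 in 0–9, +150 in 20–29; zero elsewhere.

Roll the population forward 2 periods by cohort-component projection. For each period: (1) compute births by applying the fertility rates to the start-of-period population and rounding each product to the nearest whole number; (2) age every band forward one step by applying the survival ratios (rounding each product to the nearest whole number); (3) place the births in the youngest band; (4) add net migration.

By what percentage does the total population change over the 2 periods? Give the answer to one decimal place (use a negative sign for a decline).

Period 1.
Births: 3150 * 0.38 = 1197 ; 5250 * 0.519 = 2725 ⇒ total 3922
10–19: 3550 * 0.988 = 3507
20–29: 11850 * 0.971 = 11506
30–39: 3150 * 0.973 = 3065
40+: 5250 * 0.959 + 9000 * 0.672 = 5035 + 6048 = 11083
Net migration: 0–9 + 390 → 4312; 20–29 + 150 → 11656
End of period: [4312, 3507, 11656, 3065, 11083]
Period 2.
Births: 11656 * 0.38 = 4429 ; 3065 * 0.519 = 1591 ⇒ total 6020
10–19: 4312 * 0.988 = 4260
20–29: 3507 * 0.971 = 3405
30–39: 11656 * 0.973 = 11341
40+: 3065 * 0.959 + 11083 * 0.672 = 2939 + 7448 = 10387
Net migration: 0–9 + 390 → 6410; 20–29 + 150 → 3555
End of period: [6410, 4260, 3555, 11341, 10387]
Total: 32800 → 35953; change = 3153; percentage change = 9.6%

9.6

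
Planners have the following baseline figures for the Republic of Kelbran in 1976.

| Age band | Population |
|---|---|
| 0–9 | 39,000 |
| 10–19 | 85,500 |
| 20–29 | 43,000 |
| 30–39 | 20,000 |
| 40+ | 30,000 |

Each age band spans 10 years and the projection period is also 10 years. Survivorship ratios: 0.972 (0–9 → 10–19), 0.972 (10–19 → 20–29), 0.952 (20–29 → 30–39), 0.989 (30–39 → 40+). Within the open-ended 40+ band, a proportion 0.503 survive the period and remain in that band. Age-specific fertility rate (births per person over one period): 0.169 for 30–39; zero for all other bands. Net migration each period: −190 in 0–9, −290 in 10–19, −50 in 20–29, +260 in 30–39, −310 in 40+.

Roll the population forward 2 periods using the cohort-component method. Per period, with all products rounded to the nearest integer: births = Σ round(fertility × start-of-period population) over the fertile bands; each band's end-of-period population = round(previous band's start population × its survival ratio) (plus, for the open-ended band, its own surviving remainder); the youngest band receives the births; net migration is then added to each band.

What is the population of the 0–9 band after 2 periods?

6772

Let band 1 be 0–9 through band 5 = 40+.
Period 1:
Births: 20000 * 0.169 = 3380
Band 2: 39000 * 0.972 = 37908
Band 3: 85500 * 0.972 = 83106
Band 4: 43000 * 0.952 = 40936
Band 5: 20000 * 0.989 + 30000 * 0.503 = 19780 + 15090 = 34870
Net migration: Band 1 − 190 → 3190; Band 2 − 290 → 37618; Band 3 − 50 → 83056; Band 4 + 260 → 41196; Band 5 − 310 → 34560
End of period: [3190, 37618, 83056, 41196, 34560]
Period 2:
Births: 41196 * 0.169 = 6962
Band 2: 3190 * 0.972 = 3101
Band 3: 37618 * 0.972 = 36565
Band 4: 83056 * 0.952 = 79069
Band 5: 41196 * 0.989 + 34560 * 0.503 = 40743 + 17384 = 58127
Net migration: Band 1 − 190 → 6772; Band 2 − 290 → 2811; Band 3 − 50 → 36515; Band 4 + 260 → 79329; Band 5 − 310 → 57817
End of period: [6772, 2811, 36515, 79329, 57817]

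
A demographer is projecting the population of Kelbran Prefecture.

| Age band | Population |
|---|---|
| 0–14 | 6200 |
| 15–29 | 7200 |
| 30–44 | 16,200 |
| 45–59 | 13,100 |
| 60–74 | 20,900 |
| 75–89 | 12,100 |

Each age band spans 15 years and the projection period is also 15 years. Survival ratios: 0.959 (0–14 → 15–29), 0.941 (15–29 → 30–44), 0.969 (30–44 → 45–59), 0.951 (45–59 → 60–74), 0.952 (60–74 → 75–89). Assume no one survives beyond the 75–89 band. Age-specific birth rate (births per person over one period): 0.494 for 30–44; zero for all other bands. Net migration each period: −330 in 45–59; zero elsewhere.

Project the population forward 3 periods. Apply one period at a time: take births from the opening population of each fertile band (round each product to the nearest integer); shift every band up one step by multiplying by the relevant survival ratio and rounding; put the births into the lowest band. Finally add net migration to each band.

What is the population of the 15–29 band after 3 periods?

Let group 1 be 0–14 through group 6 = 75–89.
After projecting period 1:
Births: 16200 × 0.494 = 8003
Group 2: 6200 × 0.959 = 5946
Group 3: 7200 × 0.941 = 6775
Group 4: 16200 × 0.969 = 15698
Group 5: 13100 × 0.951 = 12458
Group 6: 20900 × 0.952 = 19897
Net migration: Group 4 − 330 → 15368
→ [8003, 5946, 6775, 15368, 12458, 19897]
After projecting period 2:
Births: 6775 × 0.494 = 3347
Group 2: 8003 × 0.959 = 7675
Group 3: 5946 × 0.941 = 5595
Group 4: 6775 × 0.969 = 6565
Group 5: 15368 × 0.951 = 14615
Group 6: 12458 × 0.952 = 11860
Net migration: Group 4 − 330 → 6235
→ [3347, 7675, 5595, 6235, 14615, 11860]
After projecting period 3:
Births: 5595 × 0.494 = 2764
Group 2: 3347 × 0.959 = 3210
Group 3: 7675 × 0.941 = 7222
Group 4: 5595 × 0.969 = 5422
Group 5: 6235 × 0.951 = 5929
Group 6: 14615 × 0.952 = 13913
Net migration: Group 4 − 330 → 5092
→ [2764, 3210, 7222, 5092, 5929, 13913]

3210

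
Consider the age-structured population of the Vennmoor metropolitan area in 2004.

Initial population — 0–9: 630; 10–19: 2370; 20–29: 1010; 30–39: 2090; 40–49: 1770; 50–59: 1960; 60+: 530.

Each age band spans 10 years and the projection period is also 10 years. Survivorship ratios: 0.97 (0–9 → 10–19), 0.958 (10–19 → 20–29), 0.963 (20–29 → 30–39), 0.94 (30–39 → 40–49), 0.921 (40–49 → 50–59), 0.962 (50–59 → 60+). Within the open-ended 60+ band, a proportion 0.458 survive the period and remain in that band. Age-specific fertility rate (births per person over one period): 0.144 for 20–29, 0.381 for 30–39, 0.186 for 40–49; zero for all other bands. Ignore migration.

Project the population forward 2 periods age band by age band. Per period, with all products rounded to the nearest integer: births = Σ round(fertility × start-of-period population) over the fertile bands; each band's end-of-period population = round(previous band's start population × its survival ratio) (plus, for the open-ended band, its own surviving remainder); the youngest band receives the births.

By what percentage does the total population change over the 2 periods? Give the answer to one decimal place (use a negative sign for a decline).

-0.3

[period 1]
Births: 1010 * 0.144 = 145 ; 2090 * 0.381 = 796 ; 1770 * 0.186 = 329 ⇒ total 1270
10–19: 630 * 0.97 = 611
20–29: 2370 * 0.958 = 2270
30–39: 1010 * 0.963 = 973
40–49: 2090 * 0.94 = 1965
50–59: 1770 * 0.921 = 1630
60+: 1960 * 0.962 + 530 * 0.458 = 1886 + 243 = 2129
Giving 1270 / 611 / 2270 / 973 / 1965 / 1630 / 2129.
[period 2]
Births: 2270 * 0.144 = 327 ; 973 * 0.381 = 371 ; 1965 * 0.186 = 365 ⇒ total 1063
10–19: 1270 * 0.97 = 1232
20–29: 611 * 0.958 = 585
30–39: 2270 * 0.963 = 2186
40–49: 973 * 0.94 = 915
50–59: 1965 * 0.921 = 1810
60+: 1630 * 0.962 + 2129 * 0.458 = 1568 + 975 = 2543
Giving 1063 / 1232 / 585 / 2186 / 915 / 1810 / 2543.
Total: 10360 → 10334; change = -26; percentage change = -0.3%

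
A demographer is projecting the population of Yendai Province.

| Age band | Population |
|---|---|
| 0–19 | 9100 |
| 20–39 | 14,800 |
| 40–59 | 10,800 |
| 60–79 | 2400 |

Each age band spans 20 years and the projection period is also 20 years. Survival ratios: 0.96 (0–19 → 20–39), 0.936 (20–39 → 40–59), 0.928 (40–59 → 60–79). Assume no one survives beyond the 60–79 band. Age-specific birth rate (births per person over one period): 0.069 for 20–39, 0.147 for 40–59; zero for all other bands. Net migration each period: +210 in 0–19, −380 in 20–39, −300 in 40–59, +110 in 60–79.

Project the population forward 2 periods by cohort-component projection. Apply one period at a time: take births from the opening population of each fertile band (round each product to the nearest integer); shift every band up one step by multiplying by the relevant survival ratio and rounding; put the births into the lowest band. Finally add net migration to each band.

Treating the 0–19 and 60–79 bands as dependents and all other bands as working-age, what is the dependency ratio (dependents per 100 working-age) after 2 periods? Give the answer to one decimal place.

157.1

Let band 1 be 0–19 through band 4 = 60–79.
[period 1]
Births: 14800 × 0.069 = 1021  |  10800 × 0.147 = 1588 → 2609
Band 2: 9100 × 0.96 = 8736
Band 3: 14800 × 0.936 = 13853
Band 4: 10800 × 0.928 = 10022
Net migration: Band 1 + 210 → 2819; Band 2 − 380 → 8356; Band 3 − 300 → 13553; Band 4 + 110 → 10132
End of period: [2819, 8356, 13553, 10132]
[period 2]
Births: 8356 × 0.069 = 577  |  13553 × 0.147 = 1992 → 2569
Band 2: 2819 × 0.96 = 2706
Band 3: 8356 × 0.936 = 7821
Band 4: 13553 × 0.928 = 12577
Net migration: Band 1 + 210 → 2779; Band 2 − 380 → 2326; Band 3 − 300 → 7521; Band 4 + 110 → 12687
End of period: [2779, 2326, 7521, 12687]
Dependents (band 0–19 + band 60–79) = 2779 + 12687 = 15466; working-age = 9847; ratio = 15466/9847 × 100 = 157.1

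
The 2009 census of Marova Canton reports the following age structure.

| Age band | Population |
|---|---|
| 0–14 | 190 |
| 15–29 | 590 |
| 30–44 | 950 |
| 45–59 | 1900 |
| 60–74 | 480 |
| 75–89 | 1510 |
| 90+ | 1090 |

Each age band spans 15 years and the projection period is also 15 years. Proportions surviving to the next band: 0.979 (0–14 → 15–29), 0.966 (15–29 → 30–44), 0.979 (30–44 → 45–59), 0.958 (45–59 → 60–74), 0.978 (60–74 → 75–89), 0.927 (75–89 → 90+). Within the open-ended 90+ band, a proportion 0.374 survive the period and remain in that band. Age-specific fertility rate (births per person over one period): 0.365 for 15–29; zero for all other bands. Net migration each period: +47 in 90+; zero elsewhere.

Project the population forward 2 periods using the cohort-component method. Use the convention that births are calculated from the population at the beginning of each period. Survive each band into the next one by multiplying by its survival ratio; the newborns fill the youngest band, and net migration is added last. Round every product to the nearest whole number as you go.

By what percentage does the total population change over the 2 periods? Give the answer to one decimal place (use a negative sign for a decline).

-27.5

(Groups numbered youngest = 1 to oldest = 7.)
After projecting period 1:
Births: 590 * 0.365 = 215
Group 2: 190 * 0.979 = 186
Group 3: 590 * 0.966 = 570
Group 4: 950 * 0.979 = 930
Group 5: 1900 * 0.958 = 1820
Group 6: 480 * 0.978 = 469
Group 7: 1510 * 0.927 + 1090 * 0.374 = 1400 + 408 = 1808
Net migration: Group 7 + 47 → 1855
End of period: [215, 186, 570, 930, 1820, 469, 1855]
After projecting period 2:
Births: 186 * 0.365 = 68
Group 2: 215 * 0.979 = 210
Group 3: 186 * 0.966 = 180
Group 4: 570 * 0.979 = 558
Group 5: 930 * 0.958 = 891
Group 6: 1820 * 0.978 = 1780
Group 7: 469 * 0.927 + 1855 * 0.374 = 435 + 694 = 1129
Net migration: Group 7 + 47 → 1176
End of period: [68, 210, 180, 558, 891, 1780, 1176]
Total: 6710 → 4863; change = -1847; percentage change = -27.5%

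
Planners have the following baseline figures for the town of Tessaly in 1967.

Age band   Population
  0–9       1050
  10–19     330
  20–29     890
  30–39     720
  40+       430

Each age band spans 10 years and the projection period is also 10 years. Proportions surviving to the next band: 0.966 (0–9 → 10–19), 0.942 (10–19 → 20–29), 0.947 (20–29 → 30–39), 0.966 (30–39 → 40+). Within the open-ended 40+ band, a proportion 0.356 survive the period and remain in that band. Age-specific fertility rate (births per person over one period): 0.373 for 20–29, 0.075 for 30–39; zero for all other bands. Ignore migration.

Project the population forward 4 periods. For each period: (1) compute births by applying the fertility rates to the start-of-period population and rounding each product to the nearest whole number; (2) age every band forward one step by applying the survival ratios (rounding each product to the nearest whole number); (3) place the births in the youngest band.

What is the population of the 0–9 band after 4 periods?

Period 1:
Births: 890 × 0.373 = 332  |  720 × 0.075 = 54 ⇒ total 386
10–19: 1050 × 0.966 = 1014
20–29: 330 × 0.942 = 311
30–39: 890 × 0.947 = 843
40+: 720 × 0.966 + 430 × 0.356 = 696 + 153 = 849
Giving 386 / 1014 / 311 / 843 / 849.
Period 2:
Births: 311 × 0.373 = 116  |  843 × 0.075 = 63 ⇒ total 179
10–19: 386 × 0.966 = 373
20–29: 1014 × 0.942 = 955
30–39: 311 × 0.947 = 295
40+: 843 × 0.966 + 849 × 0.356 = 814 + 302 = 1116
Giving 179 / 373 / 955 / 295 / 1116.
Period 3:
Births: 955 × 0.373 = 356  |  295 × 0.075 = 22 ⇒ total 378
10–19: 179 × 0.966 = 173
20–29: 373 × 0.942 = 351
30–39: 955 × 0.947 = 904
40+: 295 × 0.966 + 1116 × 0.356 = 285 + 397 = 682
Giving 378 / 173 / 351 / 904 / 682.
Period 4:
Births: 351 × 0.373 = 131  |  904 × 0.075 = 68 ⇒ total 199
10–19: 378 × 0.966 = 365
20–29: 173 × 0.942 = 163
30–39: 351 × 0.947 = 332
40+: 904 × 0.966 + 682 × 0.356 = 873 + 243 = 1116
Giving 199 / 365 / 163 / 332 / 1116.

199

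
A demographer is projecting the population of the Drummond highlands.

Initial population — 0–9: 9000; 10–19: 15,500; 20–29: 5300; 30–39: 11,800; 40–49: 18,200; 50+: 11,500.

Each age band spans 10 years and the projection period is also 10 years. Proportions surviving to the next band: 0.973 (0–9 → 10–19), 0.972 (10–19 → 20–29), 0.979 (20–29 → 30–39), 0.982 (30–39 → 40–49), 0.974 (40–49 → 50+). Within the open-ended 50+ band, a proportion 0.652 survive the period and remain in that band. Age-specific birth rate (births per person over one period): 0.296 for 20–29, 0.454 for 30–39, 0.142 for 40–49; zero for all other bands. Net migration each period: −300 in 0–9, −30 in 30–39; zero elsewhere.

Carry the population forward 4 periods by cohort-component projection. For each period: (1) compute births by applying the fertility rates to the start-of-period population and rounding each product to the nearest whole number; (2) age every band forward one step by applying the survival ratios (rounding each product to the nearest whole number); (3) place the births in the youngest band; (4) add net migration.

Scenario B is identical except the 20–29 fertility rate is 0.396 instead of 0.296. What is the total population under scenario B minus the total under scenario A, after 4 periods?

Numbering the bands 1..6 from youngest to oldest:
Period 1.
Births: 5300 × 0.296 = 1569  |  11800 × 0.454 = 5357  |  18200 × 0.142 = 2584 → 9510
Band 2: 9000 × 0.973 = 8757
Band 3: 15500 × 0.972 = 15066
Band 4: 5300 × 0.979 = 5189
Band 5: 11800 × 0.982 = 11588
Band 6: 18200 × 0.974 + 11500 × 0.652 = 17727 + 7498 = 25225
Net migration: Band 1 − 300 → 9210; Band 4 − 30 → 5159
Population now: 0–9=9210, 10–19=8757, 20–29=15066, 30–39=5159, 40–49=11588, 50+=25225
Period 2.
Births: 15066 × 0.296 = 4460  |  5159 × 0.454 = 2342  |  11588 × 0.142 = 1645 → 8447
Band 2: 9210 × 0.973 = 8961
Band 3: 8757 × 0.972 = 8512
Band 4: 15066 × 0.979 = 14750
Band 5: 5159 × 0.982 = 5066
Band 6: 11588 × 0.974 + 25225 × 0.652 = 11287 + 16447 = 27734
Net migration: Band 1 − 300 → 8147; Band 4 − 30 → 14720
Population now: 0–9=8147, 10–19=8961, 20–29=8512, 30–39=14720, 40–49=5066, 50+=27734
Period 3.
Births: 8512 × 0.296 = 2520  |  14720 × 0.454 = 6683  |  5066 × 0.142 = 719 → 9922
Band 2: 8147 × 0.973 = 7927
Band 3: 8961 × 0.972 = 8710
Band 4: 8512 × 0.979 = 8333
Band 5: 14720 × 0.982 = 14455
Band 6: 5066 × 0.974 + 27734 × 0.652 = 4934 + 18083 = 23017
Net migration: Band 1 − 300 → 9622; Band 4 − 30 → 8303
Population now: 0–9=9622, 10–19=7927, 20–29=8710, 30–39=8303, 40–49=14455, 50+=23017
Period 4.
Births: 8710 × 0.296 = 2578  |  8303 × 0.454 = 3770  |  14455 × 0.142 = 2053 → 8401
Band 2: 9622 × 0.973 = 9362
Band 3: 7927 × 0.972 = 7705
Band 4: 8710 × 0.979 = 8527
Band 5: 8303 × 0.982 = 8154
Band 6: 14455 × 0.974 + 23017 × 0.652 = 14079 + 15007 = 29086
Net migration: Band 1 − 300 → 8101; Band 4 − 30 → 8497
Population now: 0–9=8101, 10–19=9362, 20–29=7705, 30–39=8497, 40–49=8154, 50+=29086
Scenario A total after 4 periods: 70905
Scenario B projection —
Period 1.
Births: 5300 × 0.396 = 2099  |  11800 × 0.454 = 5357  |  18200 × 0.142 = 2584 → 10040
Band 2: 9000 × 0.973 = 8757
Band 3: 15500 × 0.972 = 15066
Band 4: 5300 × 0.979 = 5189
Band 5: 11800 × 0.982 = 11588
Band 6: 18200 × 0.974 + 11500 × 0.652 = 17727 + 7498 = 25225
Net migration: Band 1 − 300 → 9740; Band 4 − 30 → 5159
Population now: 0–9=9740, 10–19=8757, 20–29=15066, 30–39=5159, 40–49=11588, 50+=25225
Period 2.
Births: 15066 × 0.396 = 5966  |  5159 × 0.454 = 2342  |  11588 × 0.142 = 1645 → 9953
Band 2: 9740 × 0.973 = 9477
Band 3: 8757 × 0.972 = 8512
Band 4: 15066 × 0.979 = 14750
Band 5: 5159 × 0.982 = 5066
Band 6: 11588 × 0.974 + 25225 × 0.652 = 11287 + 16447 = 27734
Net migration: Band 1 − 300 → 9653; Band 4 − 30 → 14720
Population now: 0–9=9653, 10–19=9477, 20–29=8512, 30–39=14720, 40–49=5066, 50+=27734
Period 3.
Births: 8512 × 0.396 = 3371  |  14720 × 0.454 = 6683  |  5066 × 0.142 = 719 → 10773
Band 2: 9653 × 0.973 = 9392
Band 3: 9477 × 0.972 = 9212
Band 4: 8512 × 0.979 = 8333
Band 5: 14720 × 0.982 = 14455
Band 6: 5066 × 0.974 + 27734 × 0.652 = 4934 + 18083 = 23017
Net migration: Band 1 − 300 → 10473; Band 4 − 30 → 8303
Population now: 0–9=10473, 10–19=9392, 20–29=9212, 30–39=8303, 40–49=14455, 50+=23017
Period 4.
Births: 9212 × 0.396 = 3648  |  8303 × 0.454 = 3770  |  14455 × 0.142 = 2053 → 9471
Band 2: 10473 × 0.973 = 10190
Band 3: 9392 × 0.972 = 9129
Band 4: 9212 × 0.979 = 9019
Band 5: 8303 × 0.982 = 8154
Band 6: 14455 × 0.974 + 23017 × 0.652 = 14079 + 15007 = 29086
Net migration: Band 1 − 300 → 9171; Band 4 − 30 → 8989
Population now: 0–9=9171, 10–19=10190, 20–29=9129, 30–39=8989, 40–49=8154, 50+=29086
Scenario B total after 4 periods: 74719
Difference B − A = 74719 − 70905 = 3814

3814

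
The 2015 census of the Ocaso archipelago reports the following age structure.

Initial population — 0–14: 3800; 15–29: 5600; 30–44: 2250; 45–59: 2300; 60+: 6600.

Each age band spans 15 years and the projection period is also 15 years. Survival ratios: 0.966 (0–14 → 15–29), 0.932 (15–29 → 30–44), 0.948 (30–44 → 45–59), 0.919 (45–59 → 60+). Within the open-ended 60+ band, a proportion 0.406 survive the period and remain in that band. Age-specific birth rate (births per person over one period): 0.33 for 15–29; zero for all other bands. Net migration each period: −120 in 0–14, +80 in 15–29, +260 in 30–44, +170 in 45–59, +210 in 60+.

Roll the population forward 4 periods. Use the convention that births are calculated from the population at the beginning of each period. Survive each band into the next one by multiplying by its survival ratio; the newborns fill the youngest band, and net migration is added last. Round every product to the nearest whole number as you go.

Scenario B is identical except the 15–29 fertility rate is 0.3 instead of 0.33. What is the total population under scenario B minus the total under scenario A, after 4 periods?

-409

(Bands numbered youngest = 1 to oldest = 5.)
Period 1.
Births: 5600 × 0.33 = 1848
Band 2: 3800 × 0.966 = 3671
Band 3: 5600 × 0.932 = 5219
Band 4: 2250 × 0.948 = 2133
Band 5: 2300 × 0.919 + 6600 × 0.406 = 2114 + 2680 = 4794
Net migration: Band 1 − 120 → 1728; Band 2 + 80 → 3751; Band 3 + 260 → 5479; Band 4 + 170 → 2303; Band 5 + 210 → 5004
Population now: 0–14=1728, 15–29=3751, 30–44=5479, 45–59=2303, 60+=5004
Period 2.
Births: 3751 × 0.33 = 1238
Band 2: 1728 × 0.966 = 1669
Band 3: 3751 × 0.932 = 3496
Band 4: 5479 × 0.948 = 5194
Band 5: 2303 × 0.919 + 5004 × 0.406 = 2116 + 2032 = 4148
Net migration: Band 1 − 120 → 1118; Band 2 + 80 → 1749; Band 3 + 260 → 3756; Band 4 + 170 → 5364; Band 5 + 210 → 4358
Population now: 0–14=1118, 15–29=1749, 30–44=3756, 45–59=5364, 60+=4358
Period 3.
Births: 1749 × 0.33 = 577
Band 2: 1118 × 0.966 = 1080
Band 3: 1749 × 0.932 = 1630
Band 4: 3756 × 0.948 = 3561
Band 5: 5364 × 0.919 + 4358 × 0.406 = 4930 + 1769 = 6699
Net migration: Band 1 − 120 → 457; Band 2 + 80 → 1160; Band 3 + 260 → 1890; Band 4 + 170 → 3731; Band 5 + 210 → 6909
Population now: 0–14=457, 15–29=1160, 30–44=1890, 45–59=3731, 60+=6909
Period 4.
Births: 1160 × 0.33 = 383
Band 2: 457 × 0.966 = 441
Band 3: 1160 × 0.932 = 1081
Band 4: 1890 × 0.948 = 1792
Band 5: 3731 × 0.919 + 6909 × 0.406 = 3429 + 2805 = 6234
Net migration: Band 1 − 120 → 263; Band 2 + 80 → 521; Band 3 + 260 → 1341; Band 4 + 170 → 1962; Band 5 + 210 → 6444
Population now: 0–14=263, 15–29=521, 30–44=1341, 45–59=1962, 60+=6444
Scenario A total after 4 periods: 10531
Scenario B projection —
Period 1.
Births: 5600 × 0.3 = 1680
Band 2: 3800 × 0.966 = 3671
Band 3: 5600 × 0.932 = 5219
Band 4: 2250 × 0.948 = 2133
Band 5: 2300 × 0.919 + 6600 × 0.406 = 2114 + 2680 = 4794
Net migration: Band 1 − 120 → 1560; Band 2 + 80 → 3751; Band 3 + 260 → 5479; Band 4 + 170 → 2303; Band 5 + 210 → 5004
Population now: 0–14=1560, 15–29=3751, 30–44=5479, 45–59=2303, 60+=5004
Period 2.
Births: 3751 × 0.3 = 1125
Band 2: 1560 × 0.966 = 1507
Band 3: 3751 × 0.932 = 3496
Band 4: 5479 × 0.948 = 5194
Band 5: 2303 × 0.919 + 5004 × 0.406 = 2116 + 2032 = 4148
Net migration: Band 1 − 120 → 1005; Band 2 + 80 → 1587; Band 3 + 260 → 3756; Band 4 + 170 → 5364; Band 5 + 210 → 4358
Population now: 0–14=1005, 15–29=1587, 30–44=3756, 45–59=5364, 60+=4358
Period 3.
Births: 1587 × 0.3 = 476
Band 2: 1005 × 0.966 = 971
Band 3: 1587 × 0.932 = 1479
Band 4: 3756 × 0.948 = 3561
Band 5: 5364 × 0.919 + 4358 × 0.406 = 4930 + 1769 = 6699
Net migration: Band 1 − 120 → 356; Band 2 + 80 → 1051; Band 3 + 260 → 1739; Band 4 + 170 → 3731; Band 5 + 210 → 6909
Population now: 0–14=356, 15–29=1051, 30–44=1739, 45–59=3731, 60+=6909
Period 4.
Births: 1051 × 0.3 = 315
Band 2: 356 × 0.966 = 344
Band 3: 1051 × 0.932 = 980
Band 4: 1739 × 0.948 = 1649
Band 5: 3731 × 0.919 + 6909 × 0.406 = 3429 + 2805 = 6234
Net migration: Band 1 − 120 → 195; Band 2 + 80 → 424; Band 3 + 260 → 1240; Band 4 + 170 → 1819; Band 5 + 210 → 6444
Population now: 0–14=195, 15–29=424, 30–44=1240, 45–59=1819, 60+=6444
Scenario B total after 4 periods: 10122
Difference B − A = 10122 − 10531 = -409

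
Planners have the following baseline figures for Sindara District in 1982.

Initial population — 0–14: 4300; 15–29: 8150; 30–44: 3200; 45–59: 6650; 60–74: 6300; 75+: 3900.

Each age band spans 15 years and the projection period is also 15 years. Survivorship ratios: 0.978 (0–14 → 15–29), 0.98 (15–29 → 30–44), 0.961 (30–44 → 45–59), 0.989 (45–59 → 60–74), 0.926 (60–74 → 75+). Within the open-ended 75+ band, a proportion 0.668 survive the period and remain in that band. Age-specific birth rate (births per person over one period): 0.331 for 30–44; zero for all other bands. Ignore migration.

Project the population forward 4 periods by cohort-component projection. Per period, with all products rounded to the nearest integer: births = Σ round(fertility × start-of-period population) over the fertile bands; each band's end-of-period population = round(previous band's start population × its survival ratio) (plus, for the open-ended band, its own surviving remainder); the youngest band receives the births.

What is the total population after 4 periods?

23239

Call the groups 1 to 6, youngest first.
Period 1:
Births: 3200 * 0.331 = 1059
Group 2: 4300 * 0.978 = 4205
Group 3: 8150 * 0.98 = 7987
Group 4: 3200 * 0.961 = 3075
Group 5: 6650 * 0.989 = 6577
Group 6: 6300 * 0.926 + 3900 * 0.668 = 5834 + 2605 = 8439
Giving 1059 / 4205 / 7987 / 3075 / 6577 / 8439.
Period 2:
Births: 7987 * 0.331 = 2644
Group 2: 1059 * 0.978 = 1036
Group 3: 4205 * 0.98 = 4121
Group 4: 7987 * 0.961 = 7676
Group 5: 3075 * 0.989 = 3041
Group 6: 6577 * 0.926 + 8439 * 0.668 = 6090 + 5637 = 11727
Giving 2644 / 1036 / 4121 / 7676 / 3041 / 11727.
Period 3:
Births: 4121 * 0.331 = 1364
Group 2: 2644 * 0.978 = 2586
Group 3: 1036 * 0.98 = 1015
Group 4: 4121 * 0.961 = 3960
Group 5: 7676 * 0.989 = 7592
Group 6: 3041 * 0.926 + 11727 * 0.668 = 2816 + 7834 = 10650
Giving 1364 / 2586 / 1015 / 3960 / 7592 / 10650.
Period 4:
Births: 1015 * 0.331 = 336
Group 2: 1364 * 0.978 = 1334
Group 3: 2586 * 0.98 = 2534
Group 4: 1015 * 0.961 = 975
Group 5: 3960 * 0.989 = 3916
Group 6: 7592 * 0.926 + 10650 * 0.668 = 7030 + 7114 = 14144
Giving 336 / 1334 / 2534 / 975 / 3916 / 14144.
Total after period 4: 336 + 1334 + 2534 + 975 + 3916 + 14144 = 23239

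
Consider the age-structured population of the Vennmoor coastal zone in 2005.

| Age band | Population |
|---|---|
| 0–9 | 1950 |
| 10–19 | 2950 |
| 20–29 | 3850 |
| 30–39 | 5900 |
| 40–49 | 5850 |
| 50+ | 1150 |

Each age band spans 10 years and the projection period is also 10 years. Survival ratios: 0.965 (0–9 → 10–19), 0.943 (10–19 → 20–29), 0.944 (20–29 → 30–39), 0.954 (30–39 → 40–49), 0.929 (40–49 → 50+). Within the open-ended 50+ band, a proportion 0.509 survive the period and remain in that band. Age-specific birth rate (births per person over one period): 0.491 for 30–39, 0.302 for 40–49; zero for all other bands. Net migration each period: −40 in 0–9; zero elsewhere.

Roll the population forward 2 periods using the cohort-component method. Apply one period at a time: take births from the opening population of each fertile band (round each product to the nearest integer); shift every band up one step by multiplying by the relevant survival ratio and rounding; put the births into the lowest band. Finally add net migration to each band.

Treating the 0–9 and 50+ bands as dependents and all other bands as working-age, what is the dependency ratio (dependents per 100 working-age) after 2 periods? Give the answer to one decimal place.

Call the groups 1 to 6, youngest first.
Period 1.
Births: 5900 × 0.491 = 2897 ; 5850 × 0.302 = 1767 ⇒ total 4664
Group 2: 1950 × 0.965 = 1882
Group 3: 2950 × 0.943 = 2782
Group 4: 3850 × 0.944 = 3634
Group 5: 5900 × 0.954 = 5629
Group 6: 5850 × 0.929 + 1150 × 0.509 = 5435 + 585 = 6020
Net migration: Group 1 − 40 → 4624
End of period: [4624, 1882, 2782, 3634, 5629, 6020]
Period 2.
Births: 3634 × 0.491 = 1784 ; 5629 × 0.302 = 1700 ⇒ total 3484
Group 2: 4624 × 0.965 = 4462
Group 3: 1882 × 0.943 = 1775
Group 4: 2782 × 0.944 = 2626
Group 5: 3634 × 0.954 = 3467
Group 6: 5629 × 0.929 + 6020 × 0.509 = 5229 + 3064 = 8293
Net migration: Group 1 − 40 → 3444
End of period: [3444, 4462, 1775, 2626, 3467, 8293]
Dependents (band 0–9 + band 50+) = 3444 + 8293 = 11737; working-age = 12330; ratio = 11737/12330 × 100 = 95.2

95.2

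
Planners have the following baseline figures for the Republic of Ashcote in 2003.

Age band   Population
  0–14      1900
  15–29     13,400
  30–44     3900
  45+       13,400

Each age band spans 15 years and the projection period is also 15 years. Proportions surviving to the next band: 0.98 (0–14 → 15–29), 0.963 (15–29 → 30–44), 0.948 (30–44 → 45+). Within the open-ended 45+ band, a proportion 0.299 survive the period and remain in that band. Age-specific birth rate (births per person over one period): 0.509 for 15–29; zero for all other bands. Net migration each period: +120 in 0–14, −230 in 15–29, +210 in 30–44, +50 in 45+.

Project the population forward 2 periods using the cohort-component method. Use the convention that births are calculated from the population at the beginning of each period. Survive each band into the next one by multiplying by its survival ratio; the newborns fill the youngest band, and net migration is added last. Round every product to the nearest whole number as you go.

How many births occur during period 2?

[period 1]
Births: 13400 × 0.509 = 6821
15–29: 1900 × 0.98 = 1862
30–44: 13400 × 0.963 = 12904
45+: 3900 × 0.948 + 13400 × 0.299 = 3697 + 4007 = 7704
Net migration: 0–14 + 120 → 6941; 15–29 − 230 → 1632; 30–44 + 210 → 13114; 45+ + 50 → 7754
→ [6941, 1632, 13114, 7754]
[period 2]
Births: 1632 × 0.509 = 831
15–29: 6941 × 0.98 = 6802
30–44: 1632 × 0.963 = 1572
45+: 13114 × 0.948 + 7754 × 0.299 = 12432 + 2318 = 14750
Net migration: 0–14 + 120 → 951; 15–29 − 230 → 6572; 30–44 + 210 → 1782; 45+ + 50 → 14800
→ [951, 6572, 1782, 14800]

831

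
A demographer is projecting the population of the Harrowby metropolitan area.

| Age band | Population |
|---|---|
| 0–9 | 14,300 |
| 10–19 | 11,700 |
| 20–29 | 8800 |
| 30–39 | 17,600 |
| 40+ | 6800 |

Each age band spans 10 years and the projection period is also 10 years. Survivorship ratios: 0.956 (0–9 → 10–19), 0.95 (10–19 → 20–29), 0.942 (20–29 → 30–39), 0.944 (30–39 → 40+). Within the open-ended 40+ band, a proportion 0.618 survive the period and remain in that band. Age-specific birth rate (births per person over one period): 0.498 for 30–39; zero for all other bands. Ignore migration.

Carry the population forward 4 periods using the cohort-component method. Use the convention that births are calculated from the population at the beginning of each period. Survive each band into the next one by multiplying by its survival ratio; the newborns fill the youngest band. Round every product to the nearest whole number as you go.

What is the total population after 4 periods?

47884

Period 1:
Births: 17600 × 0.498 = 8765
10–19: 14300 × 0.956 = 13671
20–29: 11700 × 0.95 = 11115
30–39: 8800 × 0.942 = 8290
40+: 17600 × 0.944 + 6800 × 0.618 = 16614 + 4202 = 20816
Population now: 0–9=8765, 10–19=13671, 20–29=11115, 30–39=8290, 40+=20816
Period 2:
Births: 8290 × 0.498 = 4128
10–19: 8765 × 0.956 = 8379
20–29: 13671 × 0.95 = 12987
30–39: 11115 × 0.942 = 10470
40+: 8290 × 0.944 + 20816 × 0.618 = 7826 + 12864 = 20690
Population now: 0–9=4128, 10–19=8379, 20–29=12987, 30–39=10470, 40+=20690
Period 3:
Births: 10470 × 0.498 = 5214
10–19: 4128 × 0.956 = 3946
20–29: 8379 × 0.95 = 7960
30–39: 12987 × 0.942 = 12234
40+: 10470 × 0.944 + 20690 × 0.618 = 9884 + 12786 = 22670
Population now: 0–9=5214, 10–19=3946, 20–29=7960, 30–39=12234, 40+=22670
Period 4:
Births: 12234 × 0.498 = 6093
10–19: 5214 × 0.956 = 4985
20–29: 3946 × 0.95 = 3749
30–39: 7960 × 0.942 = 7498
40+: 12234 × 0.944 + 22670 × 0.618 = 11549 + 14010 = 25559
Population now: 0–9=6093, 10–19=4985, 20–29=3749, 30–39=7498, 40+=25559
Total after period 4: 6093 + 4985 + 3749 + 7498 + 25559 = 47884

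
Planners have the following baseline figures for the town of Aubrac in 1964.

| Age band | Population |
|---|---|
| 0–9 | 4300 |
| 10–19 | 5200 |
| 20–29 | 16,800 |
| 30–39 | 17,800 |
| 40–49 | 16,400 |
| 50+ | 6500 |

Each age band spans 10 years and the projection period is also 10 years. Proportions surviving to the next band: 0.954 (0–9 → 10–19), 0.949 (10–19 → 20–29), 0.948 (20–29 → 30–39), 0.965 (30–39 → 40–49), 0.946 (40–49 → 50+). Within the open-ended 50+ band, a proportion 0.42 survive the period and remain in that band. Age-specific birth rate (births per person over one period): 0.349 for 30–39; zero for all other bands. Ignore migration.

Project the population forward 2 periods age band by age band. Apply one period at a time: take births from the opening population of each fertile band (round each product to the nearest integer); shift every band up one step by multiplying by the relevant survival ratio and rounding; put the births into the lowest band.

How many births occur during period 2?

Numbering the bands 1..6 from youngest to oldest:
[period 1]
Births: 17800 * 0.349 = 6212
Band 2: 4300 * 0.954 = 4102
Band 3: 5200 * 0.949 = 4935
Band 4: 16800 * 0.948 = 15926
Band 5: 17800 * 0.965 = 17177
Band 6: 16400 * 0.946 + 6500 * 0.42 = 15514 + 2730 = 18244
End of period: [6212, 4102, 4935, 15926, 17177, 18244]
[period 2]
Births: 15926 * 0.349 = 5558
Band 2: 6212 * 0.954 = 5926
Band 3: 4102 * 0.949 = 3893
Band 4: 4935 * 0.948 = 4678
Band 5: 15926 * 0.965 = 15369
Band 6: 17177 * 0.946 + 18244 * 0.42 = 16249 + 7662 = 23911
End of period: [5558, 5926, 3893, 4678, 15369, 23911]

5558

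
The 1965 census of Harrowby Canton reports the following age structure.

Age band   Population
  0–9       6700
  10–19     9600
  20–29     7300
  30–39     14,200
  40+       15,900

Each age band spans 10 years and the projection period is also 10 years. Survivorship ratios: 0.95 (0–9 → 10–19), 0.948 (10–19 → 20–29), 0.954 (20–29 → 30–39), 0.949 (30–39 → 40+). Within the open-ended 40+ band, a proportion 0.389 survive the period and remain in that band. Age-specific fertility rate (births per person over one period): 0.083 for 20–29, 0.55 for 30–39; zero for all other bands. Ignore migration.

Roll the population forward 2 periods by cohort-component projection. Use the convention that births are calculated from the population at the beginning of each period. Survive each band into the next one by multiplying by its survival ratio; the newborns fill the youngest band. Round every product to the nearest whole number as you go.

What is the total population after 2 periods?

[period 1]
Births: 7300 * 0.083 = 606 ; 14200 * 0.55 = 7810 → total 8416
10–19: 6700 * 0.95 = 6365
20–29: 9600 * 0.948 = 9101
30–39: 7300 * 0.954 = 6964
40+: 14200 * 0.949 + 15900 * 0.389 = 13476 + 6185 = 19661
→ [8416, 6365, 9101, 6964, 19661]
[period 2]
Births: 9101 * 0.083 = 755 ; 6964 * 0.55 = 3830 → total 4585
10–19: 8416 * 0.95 = 7995
20–29: 6365 * 0.948 = 6034
30–39: 9101 * 0.954 = 8682
40+: 6964 * 0.949 + 19661 * 0.389 = 6609 + 7648 = 14257
→ [4585, 7995, 6034, 8682, 14257]
Total after period 2: 4585 + 7995 + 6034 + 8682 + 14257 = 41553

41553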